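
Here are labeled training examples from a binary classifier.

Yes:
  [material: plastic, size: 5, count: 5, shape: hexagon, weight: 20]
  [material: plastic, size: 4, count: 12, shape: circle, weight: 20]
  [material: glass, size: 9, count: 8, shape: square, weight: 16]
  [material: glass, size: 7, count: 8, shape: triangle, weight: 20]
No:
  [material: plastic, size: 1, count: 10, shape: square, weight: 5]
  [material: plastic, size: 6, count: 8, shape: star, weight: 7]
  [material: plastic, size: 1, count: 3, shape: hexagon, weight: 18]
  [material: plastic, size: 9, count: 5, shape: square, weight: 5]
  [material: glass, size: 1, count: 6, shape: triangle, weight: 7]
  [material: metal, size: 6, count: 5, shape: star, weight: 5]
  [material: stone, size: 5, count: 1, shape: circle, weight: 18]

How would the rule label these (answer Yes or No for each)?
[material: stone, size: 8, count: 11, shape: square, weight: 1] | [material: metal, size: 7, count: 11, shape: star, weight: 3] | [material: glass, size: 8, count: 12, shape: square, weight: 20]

No, No, Yes

Rule: count ≥ 5 AND weight ≥ 16. This holds for each 'Yes' example and fails for each 'No' one.
[material: stone, size: 8, count: 11, shape: square, weight: 1]: count = 11, weight = 1, does not fit → No. [material: metal, size: 7, count: 11, shape: star, weight: 3]: count = 11, weight = 3, does not fit → No. [material: glass, size: 8, count: 12, shape: square, weight: 20]: count = 12, weight = 20, has this property → Yes.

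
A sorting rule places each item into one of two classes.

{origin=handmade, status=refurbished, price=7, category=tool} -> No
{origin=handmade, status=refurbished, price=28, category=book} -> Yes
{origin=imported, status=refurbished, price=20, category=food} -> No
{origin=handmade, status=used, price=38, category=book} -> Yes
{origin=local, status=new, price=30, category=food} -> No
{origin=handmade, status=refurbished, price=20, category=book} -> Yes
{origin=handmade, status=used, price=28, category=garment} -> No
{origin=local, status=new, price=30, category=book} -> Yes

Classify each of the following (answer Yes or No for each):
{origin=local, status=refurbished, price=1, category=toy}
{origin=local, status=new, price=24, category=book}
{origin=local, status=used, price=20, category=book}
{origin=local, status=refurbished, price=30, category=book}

The rule appears to be: category is book.
{origin=local, status=refurbished, price=1, category=toy}: category is toy — fails the rule, so No. {origin=local, status=new, price=24, category=book}: category is book — qualifies, so Yes. {origin=local, status=used, price=20, category=book}: category is book — qualifies, so Yes. {origin=local, status=refurbished, price=30, category=book}: category is book — qualifies, so Yes.

No, Yes, Yes, Yes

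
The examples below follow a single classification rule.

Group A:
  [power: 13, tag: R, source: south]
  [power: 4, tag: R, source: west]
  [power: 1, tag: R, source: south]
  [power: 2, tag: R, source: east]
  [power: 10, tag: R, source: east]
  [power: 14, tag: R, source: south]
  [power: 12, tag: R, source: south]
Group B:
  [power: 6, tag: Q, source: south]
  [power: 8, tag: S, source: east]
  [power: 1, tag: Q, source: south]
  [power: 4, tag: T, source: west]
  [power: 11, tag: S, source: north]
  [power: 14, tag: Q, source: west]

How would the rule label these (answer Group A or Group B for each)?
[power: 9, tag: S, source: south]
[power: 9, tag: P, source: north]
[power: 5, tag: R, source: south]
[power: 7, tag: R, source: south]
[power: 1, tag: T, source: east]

Group B, Group B, Group A, Group A, Group B

The pattern is that an item is 'Group A' exactly when: tag is R.
[power: 9, tag: S, source: south]: Group B (tag is S).
[power: 9, tag: P, source: north]: Group B (tag is P).
[power: 5, tag: R, source: south]: Group A (tag is R).
[power: 7, tag: R, source: south]: Group A (tag is R).
[power: 1, tag: T, source: east]: Group B (tag is T).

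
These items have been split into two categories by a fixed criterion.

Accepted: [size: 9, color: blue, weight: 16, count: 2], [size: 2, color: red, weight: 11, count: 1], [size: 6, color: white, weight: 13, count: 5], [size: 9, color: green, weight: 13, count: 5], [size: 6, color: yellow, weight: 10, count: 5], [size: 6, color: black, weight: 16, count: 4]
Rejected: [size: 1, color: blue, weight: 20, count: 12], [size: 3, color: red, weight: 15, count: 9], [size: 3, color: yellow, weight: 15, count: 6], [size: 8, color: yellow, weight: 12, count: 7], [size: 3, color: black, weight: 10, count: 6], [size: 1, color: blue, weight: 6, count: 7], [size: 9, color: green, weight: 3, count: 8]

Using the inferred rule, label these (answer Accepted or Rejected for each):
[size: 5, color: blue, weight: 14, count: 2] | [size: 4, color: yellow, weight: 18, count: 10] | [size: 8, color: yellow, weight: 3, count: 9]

The common property of the 'Accepted' items is: count ≤ 5. No 'Rejected' item has it.

Accepted, Rejected, Rejected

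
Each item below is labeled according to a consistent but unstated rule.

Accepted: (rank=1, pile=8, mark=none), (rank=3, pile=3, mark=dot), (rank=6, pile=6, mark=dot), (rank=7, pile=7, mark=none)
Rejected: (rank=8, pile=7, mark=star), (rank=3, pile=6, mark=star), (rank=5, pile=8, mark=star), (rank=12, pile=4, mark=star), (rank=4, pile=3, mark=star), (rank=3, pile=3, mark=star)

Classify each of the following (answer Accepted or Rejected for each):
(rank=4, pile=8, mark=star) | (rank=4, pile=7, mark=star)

Rejected, Rejected

The distinguishing property — mark is not star — holds for all the 'Accepted' cases and none of the 'Rejected' cases.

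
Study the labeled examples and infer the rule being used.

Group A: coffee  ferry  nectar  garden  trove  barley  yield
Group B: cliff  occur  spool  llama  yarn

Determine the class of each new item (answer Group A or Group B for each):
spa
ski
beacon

Group B, Group B, Group A

All 'Group A' examples share one property — contains 'e' — and every 'Group B' example lacks it.
Group B: spa, since no 'e'.
Group B: ski, since no 'e'.
Group A: beacon, since has 'e'.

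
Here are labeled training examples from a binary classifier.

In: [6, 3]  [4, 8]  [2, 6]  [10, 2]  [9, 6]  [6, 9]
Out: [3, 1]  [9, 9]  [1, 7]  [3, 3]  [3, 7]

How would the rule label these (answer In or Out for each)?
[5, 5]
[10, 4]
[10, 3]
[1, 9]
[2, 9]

Out, In, In, Out, In

Comparing the two groups points to one rule — product is even.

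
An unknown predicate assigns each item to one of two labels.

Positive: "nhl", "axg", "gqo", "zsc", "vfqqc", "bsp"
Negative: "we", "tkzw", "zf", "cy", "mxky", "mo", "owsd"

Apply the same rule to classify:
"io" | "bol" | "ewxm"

The distinguishing property — odd length — holds for all the 'Positive' cases and none of the 'Negative' cases.
"io" — length 2, hence Negative.
"bol" — length 3, hence Positive.
"ewxm" — length 4, hence Negative.

Negative, Positive, Negative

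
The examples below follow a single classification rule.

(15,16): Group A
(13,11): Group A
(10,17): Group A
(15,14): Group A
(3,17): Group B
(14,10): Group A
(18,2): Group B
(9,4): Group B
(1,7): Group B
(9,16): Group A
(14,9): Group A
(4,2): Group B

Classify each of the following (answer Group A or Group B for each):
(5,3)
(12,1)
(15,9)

Group B, Group B, Group A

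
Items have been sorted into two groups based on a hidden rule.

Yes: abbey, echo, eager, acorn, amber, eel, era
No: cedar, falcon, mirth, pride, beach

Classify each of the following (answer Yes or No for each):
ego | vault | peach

Yes, No, No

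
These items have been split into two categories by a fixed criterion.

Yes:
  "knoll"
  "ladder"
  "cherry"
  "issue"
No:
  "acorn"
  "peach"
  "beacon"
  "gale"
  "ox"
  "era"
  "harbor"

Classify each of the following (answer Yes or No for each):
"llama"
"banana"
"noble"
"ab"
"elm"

Yes, No, No, No, No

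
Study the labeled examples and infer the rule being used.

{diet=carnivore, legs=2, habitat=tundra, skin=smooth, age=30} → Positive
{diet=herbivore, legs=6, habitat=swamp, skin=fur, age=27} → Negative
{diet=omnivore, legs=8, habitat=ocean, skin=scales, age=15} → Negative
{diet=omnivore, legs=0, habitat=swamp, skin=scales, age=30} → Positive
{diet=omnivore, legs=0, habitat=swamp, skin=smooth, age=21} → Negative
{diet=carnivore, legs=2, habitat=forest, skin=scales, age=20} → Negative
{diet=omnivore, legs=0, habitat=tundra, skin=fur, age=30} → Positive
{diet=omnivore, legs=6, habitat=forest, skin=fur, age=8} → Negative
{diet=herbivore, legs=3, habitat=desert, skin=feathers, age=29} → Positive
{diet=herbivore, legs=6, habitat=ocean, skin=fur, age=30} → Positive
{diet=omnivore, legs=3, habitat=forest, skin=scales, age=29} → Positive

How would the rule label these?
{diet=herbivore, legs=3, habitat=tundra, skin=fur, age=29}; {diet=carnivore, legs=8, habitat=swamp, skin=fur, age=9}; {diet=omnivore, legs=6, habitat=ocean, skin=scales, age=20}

Rule: age ≥ 29. This holds for each 'Positive' example and fails for each 'Negative' one.
{diet=herbivore, legs=3, habitat=tundra, skin=fur, age=29} — age = 29, hence Positive.
{diet=carnivore, legs=8, habitat=swamp, skin=fur, age=9} — age = 9, hence Negative.
{diet=omnivore, legs=6, habitat=ocean, skin=scales, age=20} — age = 20, hence Negative.

Positive, Negative, Negative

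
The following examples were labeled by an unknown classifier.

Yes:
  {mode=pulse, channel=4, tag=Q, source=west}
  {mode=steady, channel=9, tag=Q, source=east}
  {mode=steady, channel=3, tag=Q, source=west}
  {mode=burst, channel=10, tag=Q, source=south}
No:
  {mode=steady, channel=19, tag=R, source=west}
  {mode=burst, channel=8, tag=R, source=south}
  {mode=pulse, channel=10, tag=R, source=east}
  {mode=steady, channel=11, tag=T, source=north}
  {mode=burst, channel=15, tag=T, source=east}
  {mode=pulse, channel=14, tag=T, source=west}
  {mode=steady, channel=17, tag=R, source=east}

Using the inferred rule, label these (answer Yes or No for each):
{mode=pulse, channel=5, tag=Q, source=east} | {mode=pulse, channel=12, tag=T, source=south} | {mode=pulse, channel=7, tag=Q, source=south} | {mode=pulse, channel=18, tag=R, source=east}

A rule that fits every label: tag is Q — true of each 'Yes' example, false of each 'No' one.
{mode=pulse, channel=5, tag=Q, source=east} → tag is Q → Yes. {mode=pulse, channel=12, tag=T, source=south} → tag is T → No. {mode=pulse, channel=7, tag=Q, source=south} → tag is Q → Yes. {mode=pulse, channel=18, tag=R, source=east} → tag is R → No.

Yes, No, Yes, No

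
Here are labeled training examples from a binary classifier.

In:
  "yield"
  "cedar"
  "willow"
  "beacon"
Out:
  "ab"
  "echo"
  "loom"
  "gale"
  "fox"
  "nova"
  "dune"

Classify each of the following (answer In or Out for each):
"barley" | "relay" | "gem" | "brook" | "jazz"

In, In, Out, In, Out

The simplest hypothesis consistent with all the labels is: length ≥ 5.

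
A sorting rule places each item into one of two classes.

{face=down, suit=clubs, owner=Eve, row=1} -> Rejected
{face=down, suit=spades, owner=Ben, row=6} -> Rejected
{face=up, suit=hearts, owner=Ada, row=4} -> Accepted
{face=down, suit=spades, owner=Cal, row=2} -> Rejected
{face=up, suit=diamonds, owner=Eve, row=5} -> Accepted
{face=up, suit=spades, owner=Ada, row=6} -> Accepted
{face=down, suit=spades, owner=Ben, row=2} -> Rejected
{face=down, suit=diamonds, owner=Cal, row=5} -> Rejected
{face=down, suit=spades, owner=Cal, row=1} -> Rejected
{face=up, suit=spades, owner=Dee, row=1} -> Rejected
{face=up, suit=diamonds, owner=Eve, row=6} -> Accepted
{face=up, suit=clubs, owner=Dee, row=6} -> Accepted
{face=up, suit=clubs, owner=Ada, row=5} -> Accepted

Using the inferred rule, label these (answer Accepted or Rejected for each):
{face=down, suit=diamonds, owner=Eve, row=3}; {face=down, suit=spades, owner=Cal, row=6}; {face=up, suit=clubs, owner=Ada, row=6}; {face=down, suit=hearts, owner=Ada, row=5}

A rule that fits every label: face is up AND row ≥ 2 — true of each 'Accepted' example, false of each 'Rejected' one.

Rejected, Rejected, Accepted, Rejected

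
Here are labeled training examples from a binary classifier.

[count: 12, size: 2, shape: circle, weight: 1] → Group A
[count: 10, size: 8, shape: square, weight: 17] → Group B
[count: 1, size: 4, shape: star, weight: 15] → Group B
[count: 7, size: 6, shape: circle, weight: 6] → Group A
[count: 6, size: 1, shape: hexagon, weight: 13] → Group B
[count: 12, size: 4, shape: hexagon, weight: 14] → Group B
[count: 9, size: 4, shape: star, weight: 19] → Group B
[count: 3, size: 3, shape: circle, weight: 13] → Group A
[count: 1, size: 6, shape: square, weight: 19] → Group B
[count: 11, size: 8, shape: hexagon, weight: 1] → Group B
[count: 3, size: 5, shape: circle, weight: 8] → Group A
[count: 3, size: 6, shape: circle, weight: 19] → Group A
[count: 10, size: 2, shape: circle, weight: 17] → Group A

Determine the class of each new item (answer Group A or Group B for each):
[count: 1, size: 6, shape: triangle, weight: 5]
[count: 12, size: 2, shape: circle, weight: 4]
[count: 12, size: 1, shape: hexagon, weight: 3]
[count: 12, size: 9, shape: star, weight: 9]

Group B, Group A, Group B, Group B

Every 'Group A' example satisfies: shape is circle. None of the 'Group B' examples do.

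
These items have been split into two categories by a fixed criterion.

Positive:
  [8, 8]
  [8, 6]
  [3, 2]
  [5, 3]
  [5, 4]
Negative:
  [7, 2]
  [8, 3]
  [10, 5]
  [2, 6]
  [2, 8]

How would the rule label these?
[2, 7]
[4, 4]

Negative, Positive

One predicate separates the groups cleanly: |first − second| ≤ 2.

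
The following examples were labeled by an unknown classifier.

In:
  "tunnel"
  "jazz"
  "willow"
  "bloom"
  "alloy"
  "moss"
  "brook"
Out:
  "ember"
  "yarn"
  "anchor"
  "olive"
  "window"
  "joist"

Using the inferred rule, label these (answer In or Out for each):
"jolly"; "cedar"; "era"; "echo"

In, Out, Out, Out

The distinguishing property — has a double letter — holds for all the 'In' cases and none of the 'Out' cases.
"jolly": 'll' doubled, matches → In.
"cedar": no doubled letter, doesn't match → Out.
"era": no doubled letter, doesn't match → Out.
"echo": no doubled letter, doesn't match → Out.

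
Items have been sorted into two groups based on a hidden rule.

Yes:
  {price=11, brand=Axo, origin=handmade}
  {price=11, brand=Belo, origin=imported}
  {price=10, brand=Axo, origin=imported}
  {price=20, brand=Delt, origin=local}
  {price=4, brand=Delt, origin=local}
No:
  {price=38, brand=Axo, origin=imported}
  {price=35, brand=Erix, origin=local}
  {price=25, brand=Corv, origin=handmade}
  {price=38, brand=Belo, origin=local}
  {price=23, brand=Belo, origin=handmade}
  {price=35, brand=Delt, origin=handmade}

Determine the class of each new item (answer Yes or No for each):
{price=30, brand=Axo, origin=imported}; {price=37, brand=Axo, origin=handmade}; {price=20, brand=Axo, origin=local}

All 'Yes' examples share one property — price ≤ 20 — and every 'No' example lacks it.
No: {price=30, brand=Axo, origin=imported}, since price = 30.
No: {price=37, brand=Axo, origin=handmade}, since price = 37.
Yes: {price=20, brand=Axo, origin=local}, since price = 20.

No, No, Yes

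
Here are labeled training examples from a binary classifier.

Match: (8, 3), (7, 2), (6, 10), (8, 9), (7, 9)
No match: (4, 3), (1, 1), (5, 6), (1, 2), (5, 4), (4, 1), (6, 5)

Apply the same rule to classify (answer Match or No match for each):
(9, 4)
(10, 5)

Match, Match

The classifier is using: max ≥ 7.
Match: (9, 4), since max 9.
Match: (10, 5), since max 10.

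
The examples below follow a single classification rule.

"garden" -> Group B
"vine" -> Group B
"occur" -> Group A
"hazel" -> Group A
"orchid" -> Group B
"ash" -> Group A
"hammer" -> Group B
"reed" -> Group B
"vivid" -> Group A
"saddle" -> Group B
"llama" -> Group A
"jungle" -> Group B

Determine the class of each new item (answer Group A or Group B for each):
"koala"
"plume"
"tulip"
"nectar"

Group A, Group A, Group A, Group B

Checking candidate rules against both groups, what survives is: odd length.
"koala": length 5, satisfies this → Group A. "plume": length 5, satisfies this → Group A. "tulip": length 5, satisfies this → Group A. "nectar": length 6, lacks this property → Group B.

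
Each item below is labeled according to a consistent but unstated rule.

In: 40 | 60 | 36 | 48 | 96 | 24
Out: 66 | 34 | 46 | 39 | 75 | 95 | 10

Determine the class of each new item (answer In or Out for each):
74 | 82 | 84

The common property of the 'In' items is: multiple of 4. No 'Out' item has it.

Out, Out, In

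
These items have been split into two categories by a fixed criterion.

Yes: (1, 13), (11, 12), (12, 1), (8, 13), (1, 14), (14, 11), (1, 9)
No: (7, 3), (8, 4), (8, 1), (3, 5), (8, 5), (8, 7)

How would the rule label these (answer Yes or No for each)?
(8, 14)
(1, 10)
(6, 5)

The simplest hypothesis consistent with all the labels is: max ≥ 9.

Yes, Yes, No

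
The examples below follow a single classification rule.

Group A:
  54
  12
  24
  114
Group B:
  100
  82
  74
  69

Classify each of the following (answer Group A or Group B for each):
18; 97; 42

Group A, Group B, Group A

The distinguishing property — multiple of 6 — holds for all the 'Group A' cases and none of the 'Group B' cases.
18 — 18 = 6·3, hence Group A. 97 — 97 = 6·16 + 1, hence Group B. 42 — 42 = 6·7, hence Group A.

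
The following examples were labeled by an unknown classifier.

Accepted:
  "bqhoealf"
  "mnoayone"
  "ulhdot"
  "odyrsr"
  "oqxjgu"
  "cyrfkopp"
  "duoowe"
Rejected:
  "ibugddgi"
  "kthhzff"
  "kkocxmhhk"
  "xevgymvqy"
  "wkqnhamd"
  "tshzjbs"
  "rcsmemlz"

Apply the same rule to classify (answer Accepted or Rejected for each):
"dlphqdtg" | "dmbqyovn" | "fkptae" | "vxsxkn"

Rejected, Accepted, Rejected, Rejected

Rule: even length AND contains 'o'. This holds for each 'Accepted' example and fails for each 'Rejected' one.
"dlphqdtg": length 8, no 'o' — fails this test, so Rejected.
"dmbqyovn": length 8, has 'o' — qualifies, so Accepted.
"fkptae": length 6, no 'o' — fails this test, so Rejected.
"vxsxkn": length 6, no 'o' — fails this test, so Rejected.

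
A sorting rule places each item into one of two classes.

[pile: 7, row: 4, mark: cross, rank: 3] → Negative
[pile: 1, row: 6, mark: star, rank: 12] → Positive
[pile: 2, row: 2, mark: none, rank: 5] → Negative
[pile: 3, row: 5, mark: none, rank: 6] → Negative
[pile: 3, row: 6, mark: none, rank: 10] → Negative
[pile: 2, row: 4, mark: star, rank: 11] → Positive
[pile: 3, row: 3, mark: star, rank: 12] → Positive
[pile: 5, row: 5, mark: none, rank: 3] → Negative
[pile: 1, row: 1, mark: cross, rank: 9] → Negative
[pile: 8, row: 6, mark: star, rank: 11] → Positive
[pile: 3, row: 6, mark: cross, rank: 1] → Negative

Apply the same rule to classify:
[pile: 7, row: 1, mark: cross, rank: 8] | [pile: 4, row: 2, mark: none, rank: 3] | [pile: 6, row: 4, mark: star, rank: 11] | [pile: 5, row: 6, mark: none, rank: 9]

Negative, Negative, Positive, Negative

The pattern is that an item is 'Positive' exactly when: mark is star.
[pile: 7, row: 1, mark: cross, rank: 8]: Negative (mark is cross).
[pile: 4, row: 2, mark: none, rank: 3]: Negative (mark is none).
[pile: 6, row: 4, mark: star, rank: 11]: Positive (mark is star).
[pile: 5, row: 6, mark: none, rank: 9]: Negative (mark is none).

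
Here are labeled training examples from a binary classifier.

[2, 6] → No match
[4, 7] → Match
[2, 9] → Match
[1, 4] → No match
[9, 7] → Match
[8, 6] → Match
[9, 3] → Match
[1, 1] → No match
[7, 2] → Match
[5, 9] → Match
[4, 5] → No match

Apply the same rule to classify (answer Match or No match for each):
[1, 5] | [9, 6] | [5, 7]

No match, Match, Match

The classifier is using: max ≥ 7.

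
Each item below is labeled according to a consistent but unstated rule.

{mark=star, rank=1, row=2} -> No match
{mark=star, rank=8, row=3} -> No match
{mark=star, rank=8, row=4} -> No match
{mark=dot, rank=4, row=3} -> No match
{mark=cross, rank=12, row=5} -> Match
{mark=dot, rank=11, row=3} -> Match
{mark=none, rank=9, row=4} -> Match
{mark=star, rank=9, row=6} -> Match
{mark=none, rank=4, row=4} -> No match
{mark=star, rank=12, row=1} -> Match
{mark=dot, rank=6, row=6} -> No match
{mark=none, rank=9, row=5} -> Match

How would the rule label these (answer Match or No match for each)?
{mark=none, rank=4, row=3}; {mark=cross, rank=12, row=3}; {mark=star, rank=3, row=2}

Every 'Match' example satisfies: rank ≥ 9. None of the 'No match' examples do.

No match, Match, No match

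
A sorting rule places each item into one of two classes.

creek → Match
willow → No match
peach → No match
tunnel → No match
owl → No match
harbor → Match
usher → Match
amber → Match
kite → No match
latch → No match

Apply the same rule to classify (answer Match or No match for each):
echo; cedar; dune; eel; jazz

All 'Match' examples share one property — contains 'r' — and every 'No match' example lacks it.
echo: No match (no 'r').
cedar: Match (has 'r').
dune: No match (no 'r').
eel: No match (no 'r').
jazz: No match (no 'r').

No match, Match, No match, No match, No match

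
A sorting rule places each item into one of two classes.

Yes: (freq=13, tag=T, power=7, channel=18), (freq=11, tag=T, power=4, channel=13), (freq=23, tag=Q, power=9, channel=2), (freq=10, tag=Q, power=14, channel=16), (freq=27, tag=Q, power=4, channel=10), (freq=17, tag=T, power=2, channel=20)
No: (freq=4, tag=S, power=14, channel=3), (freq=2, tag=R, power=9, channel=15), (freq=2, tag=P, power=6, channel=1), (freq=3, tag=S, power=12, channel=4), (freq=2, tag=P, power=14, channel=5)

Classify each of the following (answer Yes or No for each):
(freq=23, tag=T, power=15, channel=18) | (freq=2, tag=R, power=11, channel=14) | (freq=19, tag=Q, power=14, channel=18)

Yes, No, Yes

All 'Yes' examples share one property — freq ≥ 10 — and every 'No' example lacks it.
(freq=23, tag=T, power=15, channel=18): freq = 23 — qualifies, so Yes. (freq=2, tag=R, power=11, channel=14): freq = 2 — fails this test, so No. (freq=19, tag=Q, power=14, channel=18): freq = 19 — qualifies, so Yes.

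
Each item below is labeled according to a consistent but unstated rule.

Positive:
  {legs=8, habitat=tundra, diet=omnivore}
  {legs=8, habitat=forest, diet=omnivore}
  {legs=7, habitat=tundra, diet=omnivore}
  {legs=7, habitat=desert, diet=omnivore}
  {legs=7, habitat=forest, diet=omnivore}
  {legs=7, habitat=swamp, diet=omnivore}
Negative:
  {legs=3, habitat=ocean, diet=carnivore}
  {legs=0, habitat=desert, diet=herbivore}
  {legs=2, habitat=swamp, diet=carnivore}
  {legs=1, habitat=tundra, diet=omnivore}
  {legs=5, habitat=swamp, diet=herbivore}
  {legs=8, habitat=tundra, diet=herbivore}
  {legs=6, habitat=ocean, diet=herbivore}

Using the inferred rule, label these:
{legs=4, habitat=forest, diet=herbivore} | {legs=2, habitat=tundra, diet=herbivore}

Negative, Negative

The classifier is using: diet is omnivore AND legs ≥ 2.
Negative: {legs=4, habitat=forest, diet=herbivore}, since diet is herbivore, legs = 4.
Negative: {legs=2, habitat=tundra, diet=herbivore}, since diet is herbivore, legs = 2.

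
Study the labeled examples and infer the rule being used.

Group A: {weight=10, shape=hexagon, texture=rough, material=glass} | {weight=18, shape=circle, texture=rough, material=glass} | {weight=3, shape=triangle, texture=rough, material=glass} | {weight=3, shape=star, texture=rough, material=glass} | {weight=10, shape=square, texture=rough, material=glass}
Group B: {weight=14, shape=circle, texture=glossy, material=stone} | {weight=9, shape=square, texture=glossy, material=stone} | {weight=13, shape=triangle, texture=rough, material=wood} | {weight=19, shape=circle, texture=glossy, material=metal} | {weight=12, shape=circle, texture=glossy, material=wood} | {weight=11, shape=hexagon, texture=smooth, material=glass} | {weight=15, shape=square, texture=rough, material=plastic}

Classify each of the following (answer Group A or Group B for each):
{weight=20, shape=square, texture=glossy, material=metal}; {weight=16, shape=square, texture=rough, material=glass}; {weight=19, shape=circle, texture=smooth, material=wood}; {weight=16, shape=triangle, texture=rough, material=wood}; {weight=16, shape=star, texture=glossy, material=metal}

Group B, Group A, Group B, Group B, Group B

The simplest hypothesis consistent with all the labels is: material is glass AND texture is rough.
{weight=20, shape=square, texture=glossy, material=metal} — material is metal, texture is glossy, hence Group B.
{weight=16, shape=square, texture=rough, material=glass} — material is glass, texture is rough, hence Group A.
{weight=19, shape=circle, texture=smooth, material=wood} — material is wood, texture is smooth, hence Group B.
{weight=16, shape=triangle, texture=rough, material=wood} — material is wood, texture is rough, hence Group B.
{weight=16, shape=star, texture=glossy, material=metal} — material is metal, texture is glossy, hence Group B.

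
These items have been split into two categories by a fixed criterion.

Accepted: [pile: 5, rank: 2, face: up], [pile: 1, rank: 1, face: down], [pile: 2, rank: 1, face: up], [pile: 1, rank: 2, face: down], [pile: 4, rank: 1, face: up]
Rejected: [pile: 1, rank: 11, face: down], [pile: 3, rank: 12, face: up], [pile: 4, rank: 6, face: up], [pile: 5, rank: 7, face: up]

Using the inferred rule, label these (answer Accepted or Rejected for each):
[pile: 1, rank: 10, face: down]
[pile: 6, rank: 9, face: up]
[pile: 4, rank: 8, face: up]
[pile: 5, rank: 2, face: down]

The common property of the 'Accepted' items is: rank ≤ 2. No 'Rejected' item has it.
[pile: 1, rank: 10, face: down]: rank = 10 — doesn't qualify, so Rejected. [pile: 6, rank: 9, face: up]: rank = 9 — doesn't qualify, so Rejected. [pile: 4, rank: 8, face: up]: rank = 8 — doesn't qualify, so Rejected. [pile: 5, rank: 2, face: down]: rank = 2 — fits, so Accepted.

Rejected, Rejected, Rejected, Accepted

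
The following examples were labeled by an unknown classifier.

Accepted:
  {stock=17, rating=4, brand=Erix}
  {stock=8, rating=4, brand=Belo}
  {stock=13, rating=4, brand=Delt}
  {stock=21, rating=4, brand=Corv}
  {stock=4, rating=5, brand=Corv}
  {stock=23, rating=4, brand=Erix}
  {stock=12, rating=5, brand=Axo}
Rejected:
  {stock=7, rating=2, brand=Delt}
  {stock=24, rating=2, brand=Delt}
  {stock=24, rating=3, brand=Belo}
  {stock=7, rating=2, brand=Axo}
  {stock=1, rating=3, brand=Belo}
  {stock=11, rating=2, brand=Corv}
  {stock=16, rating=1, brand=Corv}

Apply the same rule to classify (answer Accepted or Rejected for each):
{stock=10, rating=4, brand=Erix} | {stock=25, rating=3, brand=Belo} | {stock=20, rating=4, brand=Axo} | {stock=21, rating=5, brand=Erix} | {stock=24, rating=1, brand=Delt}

Accepted, Rejected, Accepted, Accepted, Rejected

The simplest hypothesis consistent with all the labels is: rating ≥ 4.
{stock=10, rating=4, brand=Erix} → rating = 4 → Accepted. {stock=25, rating=3, brand=Belo} → rating = 3 → Rejected. {stock=20, rating=4, brand=Axo} → rating = 4 → Accepted. {stock=21, rating=5, brand=Erix} → rating = 5 → Accepted. {stock=24, rating=1, brand=Delt} → rating = 1 → Rejected.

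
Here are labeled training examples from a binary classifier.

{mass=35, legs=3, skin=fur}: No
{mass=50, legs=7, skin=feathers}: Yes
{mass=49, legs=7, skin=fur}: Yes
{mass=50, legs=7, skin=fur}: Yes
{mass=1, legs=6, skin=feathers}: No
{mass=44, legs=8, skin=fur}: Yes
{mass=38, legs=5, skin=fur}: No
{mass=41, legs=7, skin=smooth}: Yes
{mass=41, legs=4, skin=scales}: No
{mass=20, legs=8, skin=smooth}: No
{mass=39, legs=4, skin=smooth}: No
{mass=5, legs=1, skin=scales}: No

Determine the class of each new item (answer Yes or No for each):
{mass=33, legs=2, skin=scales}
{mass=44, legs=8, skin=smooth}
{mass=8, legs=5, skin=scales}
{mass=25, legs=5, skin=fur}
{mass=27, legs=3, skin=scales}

All 'Yes' examples share one property — legs ≥ 5 AND mass ≥ 39 — and every 'No' example lacks it.
No: {mass=33, legs=2, skin=scales}, since legs = 2, mass = 33. Yes: {mass=44, legs=8, skin=smooth}, since legs = 8, mass = 44. No: {mass=8, legs=5, skin=scales}, since legs = 5, mass = 8. No: {mass=25, legs=5, skin=fur}, since legs = 5, mass = 25. No: {mass=27, legs=3, skin=scales}, since legs = 3, mass = 27.

No, Yes, No, No, No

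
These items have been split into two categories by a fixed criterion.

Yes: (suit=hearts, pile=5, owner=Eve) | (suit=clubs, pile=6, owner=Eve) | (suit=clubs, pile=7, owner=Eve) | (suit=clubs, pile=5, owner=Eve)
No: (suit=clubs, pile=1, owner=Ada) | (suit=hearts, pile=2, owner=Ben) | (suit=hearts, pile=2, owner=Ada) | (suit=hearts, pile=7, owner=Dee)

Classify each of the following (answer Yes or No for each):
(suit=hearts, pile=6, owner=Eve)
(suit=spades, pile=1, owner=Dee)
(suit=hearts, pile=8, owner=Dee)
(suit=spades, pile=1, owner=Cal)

Yes, No, No, No

Every 'Yes' example satisfies: owner is Eve. None of the 'No' examples do.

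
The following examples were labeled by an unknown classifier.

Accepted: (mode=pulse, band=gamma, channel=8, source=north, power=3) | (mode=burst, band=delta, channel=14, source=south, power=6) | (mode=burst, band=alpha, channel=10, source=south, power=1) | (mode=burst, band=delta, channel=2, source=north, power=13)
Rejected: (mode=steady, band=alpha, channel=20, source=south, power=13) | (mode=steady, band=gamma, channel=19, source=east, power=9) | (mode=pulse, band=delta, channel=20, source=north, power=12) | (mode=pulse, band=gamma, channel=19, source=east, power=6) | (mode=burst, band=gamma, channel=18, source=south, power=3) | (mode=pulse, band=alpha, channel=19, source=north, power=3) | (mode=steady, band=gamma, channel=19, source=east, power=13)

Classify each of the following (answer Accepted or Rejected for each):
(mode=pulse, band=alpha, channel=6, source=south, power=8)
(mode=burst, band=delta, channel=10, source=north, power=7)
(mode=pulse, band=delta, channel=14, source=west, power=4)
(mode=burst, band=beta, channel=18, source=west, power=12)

Every 'Accepted' example satisfies: channel ≤ 14. None of the 'Rejected' examples do.
(mode=pulse, band=alpha, channel=6, source=south, power=8) — channel = 6, hence Accepted. (mode=burst, band=delta, channel=10, source=north, power=7) — channel = 10, hence Accepted. (mode=pulse, band=delta, channel=14, source=west, power=4) — channel = 14, hence Accepted. (mode=burst, band=beta, channel=18, source=west, power=12) — channel = 18, hence Rejected.

Accepted, Accepted, Accepted, Rejected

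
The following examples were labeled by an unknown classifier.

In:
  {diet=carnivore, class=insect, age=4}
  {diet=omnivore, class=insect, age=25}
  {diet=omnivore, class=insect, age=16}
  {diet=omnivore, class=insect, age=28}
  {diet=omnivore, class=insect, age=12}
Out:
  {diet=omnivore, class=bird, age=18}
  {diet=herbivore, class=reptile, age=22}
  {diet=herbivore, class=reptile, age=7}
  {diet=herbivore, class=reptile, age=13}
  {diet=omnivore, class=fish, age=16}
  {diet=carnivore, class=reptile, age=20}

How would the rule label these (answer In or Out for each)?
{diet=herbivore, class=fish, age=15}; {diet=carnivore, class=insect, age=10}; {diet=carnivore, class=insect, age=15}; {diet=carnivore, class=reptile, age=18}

Out, In, In, Out

One predicate separates the groups cleanly: class is insect.
{diet=herbivore, class=fish, age=15} → class is fish → Out. {diet=carnivore, class=insect, age=10} → class is insect → In. {diet=carnivore, class=insect, age=15} → class is insect → In. {diet=carnivore, class=reptile, age=18} → class is reptile → Out.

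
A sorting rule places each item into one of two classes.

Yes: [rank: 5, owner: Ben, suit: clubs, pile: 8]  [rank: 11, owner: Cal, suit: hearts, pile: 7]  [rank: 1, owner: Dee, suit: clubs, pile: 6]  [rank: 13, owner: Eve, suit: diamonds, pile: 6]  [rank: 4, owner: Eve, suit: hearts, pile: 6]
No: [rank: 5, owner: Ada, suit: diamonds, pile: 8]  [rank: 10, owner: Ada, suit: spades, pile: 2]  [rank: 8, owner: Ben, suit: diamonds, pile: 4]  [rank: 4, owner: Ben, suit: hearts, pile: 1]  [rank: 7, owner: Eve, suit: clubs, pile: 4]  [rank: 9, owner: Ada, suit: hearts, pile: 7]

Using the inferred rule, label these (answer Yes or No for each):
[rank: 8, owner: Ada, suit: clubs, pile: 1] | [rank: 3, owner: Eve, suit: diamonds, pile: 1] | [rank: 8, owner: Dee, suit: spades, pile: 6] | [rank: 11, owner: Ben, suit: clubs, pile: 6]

No, No, Yes, Yes

The distinguishing property — owner is not Ada AND pile ≥ 6 — holds for all the 'Yes' cases and none of the 'No' cases.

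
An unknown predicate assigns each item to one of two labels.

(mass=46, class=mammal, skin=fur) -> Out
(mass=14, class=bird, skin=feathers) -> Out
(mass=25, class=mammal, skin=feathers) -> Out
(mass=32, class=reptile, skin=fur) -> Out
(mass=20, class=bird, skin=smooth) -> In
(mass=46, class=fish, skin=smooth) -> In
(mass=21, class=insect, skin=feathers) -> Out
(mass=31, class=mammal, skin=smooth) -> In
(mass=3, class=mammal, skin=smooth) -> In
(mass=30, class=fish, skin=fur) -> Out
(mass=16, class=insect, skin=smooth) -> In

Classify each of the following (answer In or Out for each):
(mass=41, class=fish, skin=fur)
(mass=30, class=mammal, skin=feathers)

All 'In' examples share one property — skin is smooth — and every 'Out' example lacks it.
(mass=41, class=fish, skin=fur) → skin is fur → Out. (mass=30, class=mammal, skin=feathers) → skin is feathers → Out.

Out, Out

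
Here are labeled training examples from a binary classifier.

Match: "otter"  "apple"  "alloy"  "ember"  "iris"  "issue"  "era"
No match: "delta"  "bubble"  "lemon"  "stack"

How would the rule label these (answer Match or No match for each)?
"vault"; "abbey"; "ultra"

Checking candidate rules against both groups, what survives is: starts with a vowel.
No match: "vault", since starts with 'v'. Match: "abbey", since starts with 'a'. Match: "ultra", since starts with 'u'.

No match, Match, Match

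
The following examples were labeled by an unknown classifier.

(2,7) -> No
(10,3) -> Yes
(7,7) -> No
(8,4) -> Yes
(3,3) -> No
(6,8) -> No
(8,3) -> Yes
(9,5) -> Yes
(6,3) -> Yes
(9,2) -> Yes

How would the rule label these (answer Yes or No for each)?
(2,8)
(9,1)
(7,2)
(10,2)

No, Yes, Yes, Yes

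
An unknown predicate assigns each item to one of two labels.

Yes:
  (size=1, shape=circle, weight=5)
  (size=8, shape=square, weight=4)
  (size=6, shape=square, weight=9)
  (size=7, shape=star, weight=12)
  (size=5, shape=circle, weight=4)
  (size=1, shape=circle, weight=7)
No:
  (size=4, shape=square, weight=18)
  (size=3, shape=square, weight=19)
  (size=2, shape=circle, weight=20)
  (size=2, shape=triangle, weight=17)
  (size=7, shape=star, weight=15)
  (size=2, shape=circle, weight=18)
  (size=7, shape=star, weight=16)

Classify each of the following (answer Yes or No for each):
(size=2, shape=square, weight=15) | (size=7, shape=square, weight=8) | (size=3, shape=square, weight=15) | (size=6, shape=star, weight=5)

All 'Yes' examples share one property — weight ≤ 12 — and every 'No' example lacks it.
(size=2, shape=square, weight=15) → weight = 15 → No. (size=7, shape=square, weight=8) → weight = 8 → Yes. (size=3, shape=square, weight=15) → weight = 15 → No. (size=6, shape=star, weight=5) → weight = 5 → Yes.

No, Yes, No, Yes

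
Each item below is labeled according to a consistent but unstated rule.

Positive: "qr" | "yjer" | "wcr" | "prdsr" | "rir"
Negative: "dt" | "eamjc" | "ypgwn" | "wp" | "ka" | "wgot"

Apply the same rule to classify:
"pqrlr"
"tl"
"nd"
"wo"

Positive, Negative, Negative, Negative

All 'Positive' examples share one property — contains 'r' — and every 'Negative' example lacks it.
"pqrlr": has 'r' — checks out, so Positive. "tl": no 'r' — doesn't match, so Negative. "nd": no 'r' — doesn't match, so Negative. "wo": no 'r' — doesn't match, so Negative.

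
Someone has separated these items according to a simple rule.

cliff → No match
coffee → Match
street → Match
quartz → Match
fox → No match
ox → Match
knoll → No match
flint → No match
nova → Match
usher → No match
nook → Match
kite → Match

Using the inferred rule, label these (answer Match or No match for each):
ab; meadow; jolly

All 'Match' examples share one property — even length — and every 'No match' example lacks it.
ab → length 2 → Match.
meadow → length 6 → Match.
jolly → length 5 → No match.

Match, Match, No match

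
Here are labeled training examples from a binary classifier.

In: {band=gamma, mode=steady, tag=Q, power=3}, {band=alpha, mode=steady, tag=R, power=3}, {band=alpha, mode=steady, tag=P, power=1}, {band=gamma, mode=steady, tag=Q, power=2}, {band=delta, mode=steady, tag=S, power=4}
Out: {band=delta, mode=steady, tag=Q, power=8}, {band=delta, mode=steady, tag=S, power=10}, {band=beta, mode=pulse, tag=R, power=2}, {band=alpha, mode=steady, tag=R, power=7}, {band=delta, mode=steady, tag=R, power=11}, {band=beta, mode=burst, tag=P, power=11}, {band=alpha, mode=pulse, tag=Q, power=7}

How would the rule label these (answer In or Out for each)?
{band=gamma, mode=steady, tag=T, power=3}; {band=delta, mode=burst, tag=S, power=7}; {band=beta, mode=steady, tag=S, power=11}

In, Out, Out

One predicate separates the groups cleanly: mode is steady AND power ≤ 4.
{band=gamma, mode=steady, tag=T, power=3}: mode is steady, power = 3 — satisfies this, so In.
{band=delta, mode=burst, tag=S, power=7}: mode is burst, power = 7 — fails the rule, so Out.
{band=beta, mode=steady, tag=S, power=11}: mode is steady, power = 11 — fails the rule, so Out.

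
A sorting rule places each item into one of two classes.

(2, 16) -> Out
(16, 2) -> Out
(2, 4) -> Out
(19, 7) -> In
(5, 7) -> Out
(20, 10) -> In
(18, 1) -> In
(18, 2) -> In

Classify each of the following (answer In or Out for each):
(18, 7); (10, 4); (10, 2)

In, Out, Out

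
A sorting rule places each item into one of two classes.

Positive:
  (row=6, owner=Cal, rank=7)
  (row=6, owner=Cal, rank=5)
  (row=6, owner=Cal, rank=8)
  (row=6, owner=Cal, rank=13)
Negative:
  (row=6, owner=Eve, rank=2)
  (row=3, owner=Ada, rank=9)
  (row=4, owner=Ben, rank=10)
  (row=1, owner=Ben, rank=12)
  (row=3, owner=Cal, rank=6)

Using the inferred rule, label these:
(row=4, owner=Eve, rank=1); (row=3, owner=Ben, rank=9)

Negative, Negative

One predicate separates the groups cleanly: owner is Cal AND row = 6.
(row=4, owner=Eve, rank=1) → owner is Eve, row = 4 → Negative. (row=3, owner=Ben, rank=9) → owner is Ben, row = 3 → Negative.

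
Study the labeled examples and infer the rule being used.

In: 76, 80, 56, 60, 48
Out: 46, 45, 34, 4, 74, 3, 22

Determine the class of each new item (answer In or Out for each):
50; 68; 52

'In' ⟺ multiple of 4 AND at least 22.
50 — 50 = 4·12 + 2, 50 ≥ 22, hence Out.
68 — 68 = 4·17, 68 ≥ 22, hence In.
52 — 52 = 4·13, 52 ≥ 22, hence In.

Out, In, In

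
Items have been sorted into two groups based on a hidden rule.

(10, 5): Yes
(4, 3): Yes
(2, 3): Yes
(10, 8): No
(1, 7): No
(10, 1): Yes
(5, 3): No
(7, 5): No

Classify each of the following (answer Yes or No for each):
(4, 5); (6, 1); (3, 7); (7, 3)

Yes, Yes, No, No

The common property of the 'Yes' items is: sum is odd. No 'No' item has it.
(4, 5): 4+5 = 9 — qualifies, so Yes.
(6, 1): 6+1 = 7 — qualifies, so Yes.
(3, 7): 3+7 = 10 — does not pass, so No.
(7, 3): 7+3 = 10 — does not pass, so No.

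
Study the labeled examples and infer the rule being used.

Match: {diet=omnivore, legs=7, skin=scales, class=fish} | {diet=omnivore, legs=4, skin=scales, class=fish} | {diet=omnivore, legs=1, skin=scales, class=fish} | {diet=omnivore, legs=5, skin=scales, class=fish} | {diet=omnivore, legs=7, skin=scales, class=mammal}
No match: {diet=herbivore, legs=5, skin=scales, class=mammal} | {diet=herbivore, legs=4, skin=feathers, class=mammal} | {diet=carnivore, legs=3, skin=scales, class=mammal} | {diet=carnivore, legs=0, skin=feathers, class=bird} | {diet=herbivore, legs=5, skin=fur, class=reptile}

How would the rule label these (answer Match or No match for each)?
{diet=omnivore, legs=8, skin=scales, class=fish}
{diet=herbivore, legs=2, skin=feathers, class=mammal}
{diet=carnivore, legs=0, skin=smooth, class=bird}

Match, No match, No match

Comparing the two groups points to one rule — diet is omnivore.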